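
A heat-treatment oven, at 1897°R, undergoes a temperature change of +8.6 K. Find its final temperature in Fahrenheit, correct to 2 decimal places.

1452.81°F

Initial temperature in Celsius: (1897 - 491.67) × 5/9 = 780.7389°C.
The 8.6 K change is an interval; Kelvin and Celsius degrees are the same size, so ΔC = +8.6°C.
Final Celsius temperature: 780.7389 + 8.6000 = 789.3389°C.
In Fahrenheit: 789.3389 × 1.8 + 32 = 1452.81°F.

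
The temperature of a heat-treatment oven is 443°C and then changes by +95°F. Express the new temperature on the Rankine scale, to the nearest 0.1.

1384.1°R

The 95°F change is an interval, so only the factor 5/9 applies: +95 × 5/9 = +52.7778°C.
Final Celsius temperature: 443.0000 + 52.7778 = 495.7778°C.
In Rankine: 495.7778 × 1.8 + 491.67 = 1384.1°R.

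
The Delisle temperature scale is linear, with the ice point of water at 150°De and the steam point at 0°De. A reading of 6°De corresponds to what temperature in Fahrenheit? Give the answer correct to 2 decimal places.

204.80°F

Linear interpolation between the fixed points: C = (6 - 150) × 100 / (0 - 150) = 96.0000°C.
Then 96.0000 × 1.8 + 32 = 204.80°F.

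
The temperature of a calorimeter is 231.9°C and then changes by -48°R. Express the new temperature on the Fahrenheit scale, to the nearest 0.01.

The 48°R change is an interval, so only the factor 5/9 applies: -48 × 5/9 = -26.6667°C.
Final Celsius temperature: 231.9000 - 26.6667 = 205.2333°C.
In Fahrenheit: 205.2333 × 1.8 + 32 = 401.42°F.

401.42°F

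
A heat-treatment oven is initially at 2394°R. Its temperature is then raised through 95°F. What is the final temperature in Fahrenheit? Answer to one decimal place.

2029.3°F

Initial temperature in Celsius: (2394 - 491.67) × 5/9 = 1056.8500°C.
The 95°F change is an interval, so only the factor 5/9 applies: +95 × 5/9 = +52.7778°C.
Final Celsius temperature: 1056.8500 + 52.7778 = 1109.6278°C.
In Fahrenheit: 1109.6278 × 1.8 + 32 = 2029.3°F.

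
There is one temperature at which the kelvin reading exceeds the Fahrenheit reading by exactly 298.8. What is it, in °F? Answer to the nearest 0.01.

-97.71°F

Let F be the Fahrenheit reading. The kelvin reading is K = 5/9·F + 255.372.
Require K - F = 298.8: (-4/9)·F + 255.372 = 298.8.
F = (298.8 - 255.372) / (-4/9) = -97.71.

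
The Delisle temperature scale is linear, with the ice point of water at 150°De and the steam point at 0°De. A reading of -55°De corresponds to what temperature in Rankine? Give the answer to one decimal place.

737.7°R

Linear interpolation between the fixed points: C = (-55 - 150) × 100 / (0 - 150) = 136.6667°C.
Then 136.6667 × 1.8 + 491.67 = 737.7°R.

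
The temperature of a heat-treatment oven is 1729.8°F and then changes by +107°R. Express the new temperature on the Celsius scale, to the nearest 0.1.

Initial temperature in Celsius: (1729.8 - 32) × 5/9 = 943.2222°C.
The 107°R change is an interval, so only the factor 5/9 applies: +107 × 5/9 = +59.4444°C.
Final Celsius temperature: 943.2222 + 59.4444 = 1002.6667°C.

1002.7°C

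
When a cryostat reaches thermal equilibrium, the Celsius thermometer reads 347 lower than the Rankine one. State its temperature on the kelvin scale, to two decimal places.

Let x be the Rankine reading; then the Celsius reading is 5/9·x - 273.15.
(5/9·x - 273.15) - x = -347  ⇒  (-4/9)·x = -73.85  ⇒  x = 166.1625°R.
In Celsius: (166.1625 - 491.67) × 5/9 = -180.8375°C.
In kelvin: -180.8375 + 273.15 = 92.31 K.

92.31 K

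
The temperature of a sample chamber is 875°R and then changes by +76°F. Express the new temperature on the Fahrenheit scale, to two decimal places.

Initial temperature in Celsius: (875 - 491.67) × 5/9 = 212.9611°C.
The 76°F change is an interval, so only the factor 5/9 applies: +76 × 5/9 = +42.2222°C.
Final Celsius temperature: 212.9611 + 42.2222 = 255.1833°C.
In Fahrenheit: 255.1833 × 1.8 + 32 = 491.33°F.

491.33°F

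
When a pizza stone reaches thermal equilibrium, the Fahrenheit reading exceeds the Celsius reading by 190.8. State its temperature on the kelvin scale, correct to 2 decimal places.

Let x be the Fahrenheit reading; then the Celsius reading is 5/9·x - 17.7778.
(5/9·x - 17.7778) - x = -190.8  ⇒  (-4/9)·x = -173.022  ⇒  x = 389.3000°F.
In Celsius: (389.3 - 32) × 5/9 = 198.5000°C.
In kelvin: 198.5000 + 273.15 = 471.65 K.

471.65 K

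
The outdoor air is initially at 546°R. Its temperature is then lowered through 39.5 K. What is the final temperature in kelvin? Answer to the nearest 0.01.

263.83 K

Initial temperature in Celsius: (546 - 491.67) × 5/9 = 30.1833°C.
The 39.5 K change is an interval; Kelvin and Celsius degrees are the same size, so ΔC = -39.5°C.
Final Celsius temperature: 30.1833 - 39.5000 = -9.3167°C.
In kelvin: -9.3167 + 273.15 = 263.83 K.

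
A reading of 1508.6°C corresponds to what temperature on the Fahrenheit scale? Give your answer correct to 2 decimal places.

2747.48°F

In Fahrenheit: 1508.6000 × 1.8 + 32 = 2747.48°F.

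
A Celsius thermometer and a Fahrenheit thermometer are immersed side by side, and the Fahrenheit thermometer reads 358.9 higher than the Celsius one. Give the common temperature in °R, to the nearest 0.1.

1227.2°R

Let x be the Celsius reading; then the Fahrenheit reading is 1.8·x + 32.
(1.8·x + 32) - x = 358.9  ⇒  (0.8)·x = 326.9  ⇒  x = 408.6250°C.
In Rankine: 408.6250 × 1.8 + 491.67 = 1227.2°R.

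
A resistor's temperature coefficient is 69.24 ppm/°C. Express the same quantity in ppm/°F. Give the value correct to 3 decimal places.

38.467 ppm/°F

Since only a temperature interval is involved, the additive offset between the scales drops out.
A change of 1°F is a change of 5/9°C, so per °F the value is 69.24 × 5/9 = 38.467.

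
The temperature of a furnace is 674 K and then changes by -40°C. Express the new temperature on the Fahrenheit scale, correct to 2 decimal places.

Initial temperature in Celsius: 674 - 273.15 = 400.8500°C.
Final Celsius temperature: 400.8500 - 40.0000 = 360.8500°C.
In Fahrenheit: 360.8500 × 1.8 + 32 = 681.53°F.

681.53°F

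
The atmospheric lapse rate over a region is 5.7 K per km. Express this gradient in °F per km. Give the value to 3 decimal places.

Since only a temperature interval is involved, the additive offset between the scales drops out.
A change of 1 K is a change of 1.8°F, so 5.7 × 1.8 = 10.260.

10.260 °F/km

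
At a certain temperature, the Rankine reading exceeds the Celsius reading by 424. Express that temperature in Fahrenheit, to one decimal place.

-120.3°F

Let x be the Rankine reading; then the Celsius reading is 5/9·x - 273.15.
(5/9·x - 273.15) - x = -424  ⇒  (-4/9)·x = -150.85  ⇒  x = 339.4125°R.
In Celsius: (339.4125 - 491.67) × 5/9 = -84.5875°C.
In Fahrenheit: -84.5875 × 1.8 + 32 = -120.3°F.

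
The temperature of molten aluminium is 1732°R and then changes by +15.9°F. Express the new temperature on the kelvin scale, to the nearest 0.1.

971.1 K

Initial temperature in Celsius: (1732 - 491.67) × 5/9 = 689.0722°C.
The 15.9°F change is an interval, so only the factor 5/9 applies: +15.9 × 5/9 = +8.8333°C.
Final Celsius temperature: 689.0722 + 8.8333 = 697.9056°C.
In kelvin: 697.9056 + 273.15 = 971.1 K.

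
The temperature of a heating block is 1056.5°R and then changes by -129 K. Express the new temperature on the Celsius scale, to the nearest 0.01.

Initial temperature in Celsius: (1056.5 - 491.67) × 5/9 = 313.7944°C.
The 129 K change is an interval; Kelvin and Celsius degrees are the same size, so ΔC = -129°C.
Final Celsius temperature: 313.7944 - 129.0000 = 184.7944°C.

184.79°C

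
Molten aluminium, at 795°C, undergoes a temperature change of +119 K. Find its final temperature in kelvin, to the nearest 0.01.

1187.15 K

The 119 K change is an interval; Kelvin and Celsius degrees are the same size, so ΔC = +119°C.
Final Celsius temperature: 795.0000 + 119.0000 = 914.0000°C.
In kelvin: 914.0000 + 273.15 = 1187.15 K.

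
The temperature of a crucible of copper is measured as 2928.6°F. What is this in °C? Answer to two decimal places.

In Celsius: (2928.6 - 32) × 5/9 = 1609.2222°C.

1609.22°C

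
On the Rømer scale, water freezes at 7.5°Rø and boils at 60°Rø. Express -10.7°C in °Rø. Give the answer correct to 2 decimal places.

Linearly onto the Rømer scale: 7.5 + (-10.7000 / 100) × (60 - 7.5) = 1.88°Rø.

1.88°Rø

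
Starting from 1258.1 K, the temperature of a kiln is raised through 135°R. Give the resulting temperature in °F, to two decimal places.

1939.91°F

Initial temperature in Celsius: 1258.1 - 273.15 = 984.9500°C.
The 135°R change is an interval, so only the factor 5/9 applies: +135 × 5/9 = +75.0000°C.
Final Celsius temperature: 984.9500 + 75.0000 = 1059.9500°C.
In Fahrenheit: 1059.9500 × 1.8 + 32 = 1939.91°F.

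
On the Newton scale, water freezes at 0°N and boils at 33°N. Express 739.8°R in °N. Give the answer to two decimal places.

45.49°N

First in Celsius: (739.8 - 491.67) × 5/9 = 137.8500°C.
Linearly onto the Newton scale: 0 + (137.8500 / 100) × (33 - 0) = 45.49°N.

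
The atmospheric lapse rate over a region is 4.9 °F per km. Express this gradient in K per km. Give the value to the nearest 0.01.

Since only a temperature interval is involved, the additive offset between the scales drops out.
A change of 1°F is a change of 5/9 K, so 4.9 × 5/9 = 2.72.

2.72 K/km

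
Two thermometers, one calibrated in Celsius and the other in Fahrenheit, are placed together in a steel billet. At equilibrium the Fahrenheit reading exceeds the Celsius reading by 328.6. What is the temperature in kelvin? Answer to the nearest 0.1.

Let x be the Celsius reading; then the Fahrenheit reading is 1.8·x + 32.
(1.8·x + 32) - x = 328.6  ⇒  (0.8)·x = 296.6  ⇒  x = 370.7500°C.
In kelvin: 370.7500 + 273.15 = 643.9 K.

643.9 K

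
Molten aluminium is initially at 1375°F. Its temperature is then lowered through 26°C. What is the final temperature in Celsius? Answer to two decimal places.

720.11°C

Initial temperature in Celsius: (1375 - 32) × 5/9 = 746.1111°C.
Final Celsius temperature: 746.1111 - 26.0000 = 720.1111°C.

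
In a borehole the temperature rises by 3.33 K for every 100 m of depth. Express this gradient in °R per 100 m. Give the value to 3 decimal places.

The quantity depends on a temperature interval, so only the ratio of degree sizes applies; the offset between the scales is irrelevant.
A change of 1 K is a change of 1.8°R, so 3.33 × 1.8 = 5.994.

5.994 °R/100 m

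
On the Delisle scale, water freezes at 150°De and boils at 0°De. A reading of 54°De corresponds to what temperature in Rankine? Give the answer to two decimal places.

606.87°R

Linear interpolation between the fixed points: C = (54 - 150) × 100 / (0 - 150) = 64.0000°C.
Then 64.0000 × 1.8 + 491.67 = 606.87°R.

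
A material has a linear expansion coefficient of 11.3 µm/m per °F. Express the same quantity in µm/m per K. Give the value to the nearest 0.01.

20.34 µm/m per K

Since only a temperature interval is involved, the additive offset between the scales drops out.
A change of 1 K is a change of 1.8°F, so per K the value is 11.3 × 1.8 = 20.34.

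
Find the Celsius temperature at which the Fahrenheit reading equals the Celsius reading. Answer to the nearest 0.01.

-40.00°C

Let C be the Celsius reading. The Fahrenheit reading is F = 1.8·C + 32.
Set F = C: 1.8·C + 32 = C.
(0.8)·C = -32  ⇒  C = -40.00.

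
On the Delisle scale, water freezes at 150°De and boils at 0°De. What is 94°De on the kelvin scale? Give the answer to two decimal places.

310.48 K

Linear interpolation between the fixed points: C = (94 - 150) × 100 / (0 - 150) = 37.3333°C.
Then 37.3333 + 273.15 = 310.48 K.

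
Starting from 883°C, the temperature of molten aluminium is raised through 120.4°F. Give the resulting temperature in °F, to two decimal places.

The 120.4°F change is an interval, so only the factor 5/9 applies: +120.4 × 5/9 = +66.8889°C.
Final Celsius temperature: 883.0000 + 66.8889 = 949.8889°C.
In Fahrenheit: 949.8889 × 1.8 + 32 = 1741.80°F.

1741.80°F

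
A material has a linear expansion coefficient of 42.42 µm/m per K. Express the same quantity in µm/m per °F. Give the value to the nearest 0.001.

23.567 µm/m per °F

The quantity depends on a temperature interval, so only the ratio of degree sizes applies; the offset between the scales is irrelevant.
A change of 1°F is a change of 5/9 K, so per °F the value is 42.42 × 5/9 = 23.567.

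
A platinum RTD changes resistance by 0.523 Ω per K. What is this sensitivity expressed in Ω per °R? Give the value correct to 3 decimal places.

0.291 Ω per °R

Since only a temperature interval is involved, the additive offset between the scales drops out.
A change of 1°R is a change of 5/9 K, so per °R the value is 0.523 × 5/9 = 0.291.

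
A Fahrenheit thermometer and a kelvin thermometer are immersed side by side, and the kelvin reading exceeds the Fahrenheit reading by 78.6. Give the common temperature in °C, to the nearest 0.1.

203.2°C

Let x be the Fahrenheit reading; then the kelvin reading is 5/9·x + 255.372.
(5/9·x + 255.372) - x = 78.6  ⇒  (-4/9)·x = -176.772  ⇒  x = 397.7375°F.
In Celsius: (397.7375 - 32) × 5/9 = 203.2°C.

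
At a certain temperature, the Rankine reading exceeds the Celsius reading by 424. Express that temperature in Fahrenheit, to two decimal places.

Let x be the Rankine reading; then the Celsius reading is 5/9·x - 273.15.
(5/9·x - 273.15) - x = -424  ⇒  (-4/9)·x = -150.85  ⇒  x = 339.4125°R.
In Celsius: (339.4125 - 491.67) × 5/9 = -84.5875°C.
In Fahrenheit: -84.5875 × 1.8 + 32 = -120.26°F.

-120.26°F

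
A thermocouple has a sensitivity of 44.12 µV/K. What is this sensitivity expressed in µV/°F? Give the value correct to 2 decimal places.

Since only a temperature interval is involved, the additive offset between the scales drops out.
A change of 1°F is a change of 5/9 K, so per °F the value is 44.12 × 5/9 = 24.51.

24.51 µV/°F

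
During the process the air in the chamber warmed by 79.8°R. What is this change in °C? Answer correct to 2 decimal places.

Only the scale ratio 5/9 matters for a change in temperature.
79.8 × 5/9 = 44.33.

44.33°C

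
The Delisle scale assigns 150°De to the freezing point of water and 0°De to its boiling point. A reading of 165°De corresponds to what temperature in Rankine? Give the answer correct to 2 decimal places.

473.67°R

Linear interpolation between the fixed points: C = (165 - 150) × 100 / (0 - 150) = -10.0000°C.
Then -10.0000 × 1.8 + 491.67 = 473.67°R.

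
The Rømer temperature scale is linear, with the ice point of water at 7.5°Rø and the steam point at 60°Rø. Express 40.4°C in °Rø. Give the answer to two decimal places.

28.71°Rø

Linearly onto the Rømer scale: 7.5 + (40.4000 / 100) × (60 - 7.5) = 28.71°Rø.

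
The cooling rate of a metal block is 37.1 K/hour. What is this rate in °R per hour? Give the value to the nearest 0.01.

Since only a temperature interval is involved, the additive offset between the scales drops out.
A change of 1 K is a change of 1.8°R, so 37.1 × 1.8 = 66.78.

66.78 °R/hour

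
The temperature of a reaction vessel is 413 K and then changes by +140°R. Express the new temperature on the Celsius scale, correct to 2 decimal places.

Initial temperature in Celsius: 413 - 273.15 = 139.8500°C.
The 140°R change is an interval, so only the factor 5/9 applies: +140 × 5/9 = +77.7778°C.
Final Celsius temperature: 139.8500 + 77.7778 = 217.6278°C.

217.63°C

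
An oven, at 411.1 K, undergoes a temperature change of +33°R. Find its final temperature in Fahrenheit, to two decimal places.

Initial temperature in Celsius: 411.1 - 273.15 = 137.9500°C.
The 33°R change is an interval, so only the factor 5/9 applies: +33 × 5/9 = +18.3333°C.
Final Celsius temperature: 137.9500 + 18.3333 = 156.2833°C.
In Fahrenheit: 156.2833 × 1.8 + 32 = 313.31°F.

313.31°F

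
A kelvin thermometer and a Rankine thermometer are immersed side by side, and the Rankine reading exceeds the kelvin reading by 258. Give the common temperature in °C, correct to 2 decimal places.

49.35°C

Let x be the kelvin reading; then the Rankine reading is 1.8·x.
(1.8·x) - x = 258  ⇒  (0.8)·x = 258  ⇒  x = 322.5000 K.
In Celsius: 322.5 - 273.15 = 49.35°C.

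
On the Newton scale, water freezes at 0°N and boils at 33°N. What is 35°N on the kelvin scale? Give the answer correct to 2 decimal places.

379.21 K

Linear interpolation between the fixed points: C = (35 - 0) × 100 / (33 - 0) = 106.0606°C.
Then 106.0606 + 273.15 = 379.21 K.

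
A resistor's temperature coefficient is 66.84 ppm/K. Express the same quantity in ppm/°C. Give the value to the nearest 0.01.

Since only a temperature interval is involved, the additive offset between the scales drops out.
A change of 1°C is a change of 1 K, so per °C the value is 66.84 × 1 = 66.84.

66.84 ppm/°C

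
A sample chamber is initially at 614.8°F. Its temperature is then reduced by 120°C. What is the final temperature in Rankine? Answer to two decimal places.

858.47°R

Initial temperature in Celsius: (614.8 - 32) × 5/9 = 323.7778°C.
Final Celsius temperature: 323.7778 - 120.0000 = 203.7778°C.
In Rankine: 203.7778 × 1.8 + 491.67 = 858.47°R.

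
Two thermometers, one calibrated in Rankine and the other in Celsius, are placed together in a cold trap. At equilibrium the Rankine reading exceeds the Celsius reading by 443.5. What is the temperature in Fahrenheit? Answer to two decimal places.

-76.38°F

Let x be the Rankine reading; then the Celsius reading is 5/9·x - 273.15.
(5/9·x - 273.15) - x = -443.5  ⇒  (-4/9)·x = -170.35  ⇒  x = 383.2875°R.
In Celsius: (383.2875 - 491.67) × 5/9 = -60.2125°C.
In Fahrenheit: -60.2125 × 1.8 + 32 = -76.38°F.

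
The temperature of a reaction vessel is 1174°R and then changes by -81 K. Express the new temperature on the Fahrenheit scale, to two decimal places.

568.53°F

Initial temperature in Celsius: (1174 - 491.67) × 5/9 = 379.0722°C.
The 81 K change is an interval; Kelvin and Celsius degrees are the same size, so ΔC = -81°C.
Final Celsius temperature: 379.0722 - 81.0000 = 298.0722°C.
In Fahrenheit: 298.0722 × 1.8 + 32 = 568.53°F.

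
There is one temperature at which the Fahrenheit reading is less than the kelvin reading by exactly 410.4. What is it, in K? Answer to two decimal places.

Let K be the kelvin reading. The Fahrenheit reading is F = 1.8·K - 459.67.
Require F - K = -410.4: (0.8)·K - 459.67 = -410.4.
K = (-410.4 + 459.67) / (0.8) = 61.59.

61.59 K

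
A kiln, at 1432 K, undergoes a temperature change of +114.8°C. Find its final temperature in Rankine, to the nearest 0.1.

Initial temperature in Celsius: 1432 - 273.15 = 1158.8500°C.
Final Celsius temperature: 1158.8500 + 114.8000 = 1273.6500°C.
In Rankine: 1273.6500 × 1.8 + 491.67 = 2784.2°R.

2784.2°R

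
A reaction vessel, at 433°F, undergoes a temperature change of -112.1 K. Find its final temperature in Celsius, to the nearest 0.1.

Initial temperature in Celsius: (433 - 32) × 5/9 = 222.7778°C.
The 112.1 K change is an interval; Kelvin and Celsius degrees are the same size, so ΔC = -112.1°C.
Final Celsius temperature: 222.7778 - 112.1000 = 110.6778°C.

110.7°C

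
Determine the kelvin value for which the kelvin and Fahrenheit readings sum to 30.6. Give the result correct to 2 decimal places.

Let K be the kelvin reading. The Fahrenheit reading is F = 1.8·K - 459.67.
Require K + F = 30.6: (2.8)·K - 459.67 = 30.6.
K = (30.6 + 459.67) / (2.8) = 175.10.

175.10 K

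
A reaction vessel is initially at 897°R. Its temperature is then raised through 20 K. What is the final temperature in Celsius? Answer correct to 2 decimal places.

245.18°C

Initial temperature in Celsius: (897 - 491.67) × 5/9 = 225.1833°C.
The 20 K change is an interval; Kelvin and Celsius degrees are the same size, so ΔC = +20°C.
Final Celsius temperature: 225.1833 + 20.0000 = 245.1833°C.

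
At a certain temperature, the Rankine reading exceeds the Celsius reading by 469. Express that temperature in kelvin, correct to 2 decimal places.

244.81 K

Let x be the Celsius reading; then the Rankine reading is 1.8·x + 491.67.
(1.8·x + 491.67) - x = 469  ⇒  (0.8)·x = -22.67  ⇒  x = -28.3375°C.
In kelvin: -28.3375 + 273.15 = 244.81 K.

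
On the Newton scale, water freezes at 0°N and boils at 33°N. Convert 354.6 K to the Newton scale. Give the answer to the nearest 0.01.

First in Celsius: 354.6 - 273.15 = 81.4500°C.
Linearly onto the Newton scale: 0 + (81.4500 / 100) × (33 - 0) = 26.88°N.

26.88°N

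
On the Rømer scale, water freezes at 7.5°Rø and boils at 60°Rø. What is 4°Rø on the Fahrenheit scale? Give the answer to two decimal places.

20.00°F

Linear interpolation between the fixed points: C = (4 - 7.5) × 100 / (60 - 7.5) = -6.6667°C.
Then -6.6667 × 1.8 + 32 = 20.00°F.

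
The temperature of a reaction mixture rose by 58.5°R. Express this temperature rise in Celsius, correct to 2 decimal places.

Only the scale ratio 5/9 matters for a change in temperature.
58.5 × 5/9 = 32.50.

32.50°C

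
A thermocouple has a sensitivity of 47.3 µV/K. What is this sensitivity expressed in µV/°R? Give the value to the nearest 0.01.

The quantity depends on a temperature interval, so only the ratio of degree sizes applies; the offset between the scales is irrelevant.
A change of 1°R is a change of 5/9 K, so per °R the value is 47.3 × 5/9 = 26.28.

26.28 µV/°R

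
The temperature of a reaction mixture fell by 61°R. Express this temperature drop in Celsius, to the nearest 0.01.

33.89°C

An interval of 1°R corresponds to 5/9°C.
61 × 5/9 = 33.89.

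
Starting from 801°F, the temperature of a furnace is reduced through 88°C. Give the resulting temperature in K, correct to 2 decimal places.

612.37 K

Initial temperature in Celsius: (801 - 32) × 5/9 = 427.2222°C.
Final Celsius temperature: 427.2222 - 88.0000 = 339.2222°C.
In kelvin: 339.2222 + 273.15 = 612.37 K.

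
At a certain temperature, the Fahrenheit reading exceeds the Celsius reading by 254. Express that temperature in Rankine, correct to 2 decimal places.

Let x be the Celsius reading; then the Fahrenheit reading is 1.8·x + 32.
(1.8·x + 32) - x = 254  ⇒  (0.8)·x = 222  ⇒  x = 277.5000°C.
In Rankine: 277.5000 × 1.8 + 491.67 = 991.17°R.

991.17°R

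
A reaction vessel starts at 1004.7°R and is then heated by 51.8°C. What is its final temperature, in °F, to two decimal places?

Initial temperature in Celsius: (1004.7 - 491.67) × 5/9 = 285.0167°C.
Final Celsius temperature: 285.0167 + 51.8000 = 336.8167°C.
In Fahrenheit: 336.8167 × 1.8 + 32 = 638.27°F.

638.27°F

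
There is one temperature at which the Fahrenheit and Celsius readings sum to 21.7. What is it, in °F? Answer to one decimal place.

25.4°F

Let F be the Fahrenheit reading. The Celsius reading is C = 5/9·F - 17.7778.
Require F + C = 21.7: (14/9)·F - 17.7778 = 21.7.
F = (21.7 + 17.7778) / (14/9) = 25.4.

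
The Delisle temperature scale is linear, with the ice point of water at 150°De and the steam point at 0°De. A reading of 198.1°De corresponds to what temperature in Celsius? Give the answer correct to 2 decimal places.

-32.07°C

Linear interpolation between the fixed points: C = (198.1 - 150) × 100 / (0 - 150) = -32.0667°C.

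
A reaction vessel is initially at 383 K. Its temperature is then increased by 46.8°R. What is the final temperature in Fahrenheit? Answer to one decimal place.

Initial temperature in Celsius: 383 - 273.15 = 109.8500°C.
The 46.8°R change is an interval, so only the factor 5/9 applies: +46.8 × 5/9 = +26.0000°C.
Final Celsius temperature: 109.8500 + 26.0000 = 135.8500°C.
In Fahrenheit: 135.8500 × 1.8 + 32 = 276.5°F.

276.5°F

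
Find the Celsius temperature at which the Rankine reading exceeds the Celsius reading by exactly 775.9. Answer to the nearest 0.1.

Let C be the Celsius reading. The Rankine reading is R = 1.8·C + 491.67.
Require R - C = 775.9: (0.8)·C + 491.67 = 775.9.
C = (775.9 - 491.67) / (0.8) = 355.3.

355.3°C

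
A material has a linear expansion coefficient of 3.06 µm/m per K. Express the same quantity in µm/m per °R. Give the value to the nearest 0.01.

1.70 µm/m per °R

The quantity depends on a temperature interval, so only the ratio of degree sizes applies; the offset between the scales is irrelevant.
A change of 1°R is a change of 5/9 K, so per °R the value is 3.06 × 5/9 = 1.70.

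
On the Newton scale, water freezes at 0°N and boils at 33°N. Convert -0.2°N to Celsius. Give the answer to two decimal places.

Linear interpolation between the fixed points: C = (-0.2 - 0) × 100 / (33 - 0) = -0.6061°C.

-0.61°C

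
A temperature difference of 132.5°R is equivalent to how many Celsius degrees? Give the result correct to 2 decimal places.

Only the scale ratio 5/9 matters for a change in temperature.
132.5 × 5/9 = 73.61.

73.61°C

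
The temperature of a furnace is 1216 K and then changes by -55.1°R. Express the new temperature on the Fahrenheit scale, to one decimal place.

1674.0°F

Initial temperature in Celsius: 1216 - 273.15 = 942.8500°C.
The 55.1°R change is an interval, so only the factor 5/9 applies: -55.1 × 5/9 = -30.6111°C.
Final Celsius temperature: 942.8500 - 30.6111 = 912.2389°C.
In Fahrenheit: 912.2389 × 1.8 + 32 = 1674.0°F.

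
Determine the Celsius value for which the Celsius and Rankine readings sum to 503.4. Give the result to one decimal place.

4.2°C

Let C be the Celsius reading. The Rankine reading is R = 1.8·C + 491.67.
Require C + R = 503.4: (2.8)·C + 491.67 = 503.4.
C = (503.4 - 491.67) / (2.8) = 4.2.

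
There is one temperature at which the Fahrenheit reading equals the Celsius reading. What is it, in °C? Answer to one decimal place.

-40.0°C

Let C be the Celsius reading. The Fahrenheit reading is F = 1.8·C + 32.
Set F = C: 1.8·C + 32 = C.
(0.8)·C = -32  ⇒  C = -40.0.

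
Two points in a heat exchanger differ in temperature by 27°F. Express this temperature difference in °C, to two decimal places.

15.00°C

Only the scale ratio 5/9 matters for a change in temperature.
27 × 5/9 = 15.00.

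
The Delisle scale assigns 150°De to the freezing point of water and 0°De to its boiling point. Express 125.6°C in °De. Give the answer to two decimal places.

Linearly onto the Delisle scale: 150 + (125.6000 / 100) × (0 - 150) = -38.40°De.

-38.40°De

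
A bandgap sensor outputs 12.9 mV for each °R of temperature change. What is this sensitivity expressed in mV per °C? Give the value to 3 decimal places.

The quantity depends on a temperature interval, so only the ratio of degree sizes applies; the offset between the scales is irrelevant.
A change of 1°C is a change of 1.8°R, so per °C the value is 12.9 × 1.8 = 23.220.

23.220 mV per °C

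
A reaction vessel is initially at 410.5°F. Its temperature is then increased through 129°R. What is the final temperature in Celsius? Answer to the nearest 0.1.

Initial temperature in Celsius: (410.5 - 32) × 5/9 = 210.2778°C.
The 129°R change is an interval, so only the factor 5/9 applies: +129 × 5/9 = +71.6667°C.
Final Celsius temperature: 210.2778 + 71.6667 = 281.9444°C.

281.9°C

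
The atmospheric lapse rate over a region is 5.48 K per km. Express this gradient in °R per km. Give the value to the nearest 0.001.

Since only a temperature interval is involved, the additive offset between the scales drops out.
A change of 1 K is a change of 1.8°R, so 5.48 × 1.8 = 9.864.

9.864 °R/km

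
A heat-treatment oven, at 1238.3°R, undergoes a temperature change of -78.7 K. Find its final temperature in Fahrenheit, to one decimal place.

Initial temperature in Celsius: (1238.3 - 491.67) × 5/9 = 414.7944°C.
The 78.7 K change is an interval; Kelvin and Celsius degrees are the same size, so ΔC = -78.7°C.
Final Celsius temperature: 414.7944 - 78.7000 = 336.0944°C.
In Fahrenheit: 336.0944 × 1.8 + 32 = 637.0°F.

637.0°F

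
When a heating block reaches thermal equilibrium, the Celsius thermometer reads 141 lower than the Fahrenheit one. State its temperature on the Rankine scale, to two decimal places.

736.92°R

Let x be the Fahrenheit reading; then the Celsius reading is 5/9·x - 17.7778.
(5/9·x - 17.7778) - x = -141  ⇒  (-4/9)·x = -123.222  ⇒  x = 277.2500°F.
In Celsius: (277.25 - 32) × 5/9 = 136.2500°C.
In Rankine: 136.2500 × 1.8 + 491.67 = 736.92°R.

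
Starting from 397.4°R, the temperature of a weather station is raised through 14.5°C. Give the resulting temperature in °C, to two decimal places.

Initial temperature in Celsius: (397.4 - 491.67) × 5/9 = -52.3722°C.
Final Celsius temperature: -52.3722 + 14.5000 = -37.8722°C.

-37.87°C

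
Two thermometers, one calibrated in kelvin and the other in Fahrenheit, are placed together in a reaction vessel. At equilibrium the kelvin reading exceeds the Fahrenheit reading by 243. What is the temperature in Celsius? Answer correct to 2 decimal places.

Let x be the kelvin reading; then the Fahrenheit reading is 1.8·x - 459.67.
(1.8·x - 459.67) - x = -243  ⇒  (0.8)·x = 216.67  ⇒  x = 270.8375 K.
In Celsius: 270.8375 - 273.15 = -2.31°C.

-2.31°C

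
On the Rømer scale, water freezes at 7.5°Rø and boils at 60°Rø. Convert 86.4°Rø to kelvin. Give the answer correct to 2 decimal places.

Linear interpolation between the fixed points: C = (86.4 - 7.5) × 100 / (60 - 7.5) = 150.2857°C.
Then 150.2857 + 273.15 = 423.44 K.

423.44 K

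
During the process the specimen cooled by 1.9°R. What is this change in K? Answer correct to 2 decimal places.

For a temperature interval the offset drops out; only the factor 5/9 applies.
1.9 × 5/9 = 1.06.

1.06 K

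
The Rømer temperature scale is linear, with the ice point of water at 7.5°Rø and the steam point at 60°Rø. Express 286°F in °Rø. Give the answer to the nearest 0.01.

81.58°Rø

First in Celsius: (286 - 32) × 5/9 = 141.1111°C.
Linearly onto the Rømer scale: 7.5 + (141.1111 / 100) × (60 - 7.5) = 81.58°Rø.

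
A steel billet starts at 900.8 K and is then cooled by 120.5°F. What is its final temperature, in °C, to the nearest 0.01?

560.71°C

Initial temperature in Celsius: 900.8 - 273.15 = 627.6500°C.
The 120.5°F change is an interval, so only the factor 5/9 applies: -120.5 × 5/9 = -66.9444°C.
Final Celsius temperature: 627.6500 - 66.9444 = 560.7056°C.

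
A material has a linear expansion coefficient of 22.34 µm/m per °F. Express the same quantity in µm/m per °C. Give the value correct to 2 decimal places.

The quantity depends on a temperature interval, so only the ratio of degree sizes applies; the offset between the scales is irrelevant.
A change of 1°C is a change of 1.8°F, so per °C the value is 22.34 × 1.8 = 40.21.

40.21 µm/m per °C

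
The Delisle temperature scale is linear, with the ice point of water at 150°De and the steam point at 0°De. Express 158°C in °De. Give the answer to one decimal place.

-87.0°De

Linearly onto the Delisle scale: 150 + (158.0000 / 100) × (0 - 150) = -87.0°De.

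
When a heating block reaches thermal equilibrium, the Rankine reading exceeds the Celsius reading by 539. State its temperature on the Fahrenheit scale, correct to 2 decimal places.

Let x be the Celsius reading; then the Rankine reading is 1.8·x + 491.67.
(1.8·x + 491.67) - x = 539  ⇒  (0.8)·x = 47.33  ⇒  x = 59.1625°C.
In Fahrenheit: 59.1625 × 1.8 + 32 = 138.49°F.

138.49°F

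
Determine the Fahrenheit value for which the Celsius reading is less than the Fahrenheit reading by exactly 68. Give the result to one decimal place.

113.0°F

Let F be the Fahrenheit reading. The Celsius reading is C = 5/9·F - 17.7778.
Require C - F = -68: (-4/9)·F - 17.7778 = -68.
F = (-68 + 17.7778) / (-4/9) = 113.0.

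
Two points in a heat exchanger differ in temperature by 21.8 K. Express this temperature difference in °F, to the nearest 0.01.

39.24°F

For a temperature interval the offset drops out; only the factor 1.8 applies.
21.8 × 1.8 = 39.24.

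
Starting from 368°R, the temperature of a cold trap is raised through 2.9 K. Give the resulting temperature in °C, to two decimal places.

Initial temperature in Celsius: (368 - 491.67) × 5/9 = -68.7056°C.
The 2.9 K change is an interval; Kelvin and Celsius degrees are the same size, so ΔC = +2.9°C.
Final Celsius temperature: -68.7056 + 2.9000 = -65.8056°C.

-65.81°C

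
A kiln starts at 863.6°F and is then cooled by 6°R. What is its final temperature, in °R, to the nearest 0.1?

Initial temperature in Celsius: (863.6 - 32) × 5/9 = 462.0000°C.
The 6°R change is an interval, so only the factor 5/9 applies: -6 × 5/9 = -3.3333°C.
Final Celsius temperature: 462.0000 - 3.3333 = 458.6667°C.
In Rankine: 458.6667 × 1.8 + 491.67 = 1317.3°R.

1317.3°R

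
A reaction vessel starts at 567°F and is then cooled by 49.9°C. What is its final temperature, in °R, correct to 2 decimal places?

936.85°R

Initial temperature in Celsius: (567 - 32) × 5/9 = 297.2222°C.
Final Celsius temperature: 297.2222 - 49.9000 = 247.3222°C.
In Rankine: 247.3222 × 1.8 + 491.67 = 936.85°R.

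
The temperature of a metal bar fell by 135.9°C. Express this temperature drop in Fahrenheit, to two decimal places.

244.62°F

An interval of 1°C corresponds to 1.8°F.
135.9 × 1.8 = 244.62.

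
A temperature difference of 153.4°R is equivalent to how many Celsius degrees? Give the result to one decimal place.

An interval of 1°R corresponds to 5/9°C.
153.4 × 5/9 = 85.2.

85.2°C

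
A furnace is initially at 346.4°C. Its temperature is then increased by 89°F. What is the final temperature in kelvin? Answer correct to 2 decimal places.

668.99 K

The 89°F change is an interval, so only the factor 5/9 applies: +89 × 5/9 = +49.4444°C.
Final Celsius temperature: 346.4000 + 49.4444 = 395.8444°C.
In kelvin: 395.8444 + 273.15 = 668.99 K.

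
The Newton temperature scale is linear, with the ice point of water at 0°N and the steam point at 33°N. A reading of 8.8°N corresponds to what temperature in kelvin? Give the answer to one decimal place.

Linear interpolation between the fixed points: C = (8.8 - 0) × 100 / (33 - 0) = 26.6667°C.
Then 26.6667 + 273.15 = 299.8 K.

299.8 K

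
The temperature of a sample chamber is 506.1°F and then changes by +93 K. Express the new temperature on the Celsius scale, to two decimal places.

Initial temperature in Celsius: (506.1 - 32) × 5/9 = 263.3889°C.
The 93 K change is an interval; Kelvin and Celsius degrees are the same size, so ΔC = +93°C.
Final Celsius temperature: 263.3889 + 93.0000 = 356.3889°C.

356.39°C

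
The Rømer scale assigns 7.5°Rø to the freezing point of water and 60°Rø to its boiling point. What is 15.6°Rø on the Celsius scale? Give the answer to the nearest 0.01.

15.43°C

Linear interpolation between the fixed points: C = (15.6 - 7.5) × 100 / (60 - 7.5) = 15.4286°C.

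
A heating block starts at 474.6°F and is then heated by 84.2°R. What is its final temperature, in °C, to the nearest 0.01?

292.67°C

Initial temperature in Celsius: (474.6 - 32) × 5/9 = 245.8889°C.
The 84.2°R change is an interval, so only the factor 5/9 applies: +84.2 × 5/9 = +46.7778°C.
Final Celsius temperature: 245.8889 + 46.7778 = 292.6667°C.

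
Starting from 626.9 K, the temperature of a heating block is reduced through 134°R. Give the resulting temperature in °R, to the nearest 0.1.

Initial temperature in Celsius: 626.9 - 273.15 = 353.7500°C.
The 134°R change is an interval, so only the factor 5/9 applies: -134 × 5/9 = -74.4444°C.
Final Celsius temperature: 353.7500 - 74.4444 = 279.3056°C.
In Rankine: 279.3056 × 1.8 + 491.67 = 994.4°R.

994.4°R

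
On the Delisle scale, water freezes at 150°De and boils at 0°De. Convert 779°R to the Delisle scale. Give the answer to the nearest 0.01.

First in Celsius: (779 - 491.67) × 5/9 = 159.6278°C.
Linearly onto the Delisle scale: 150 + (159.6278 / 100) × (0 - 150) = -89.44°De.

-89.44°De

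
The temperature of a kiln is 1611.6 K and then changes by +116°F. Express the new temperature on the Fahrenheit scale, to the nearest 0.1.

2557.2°F

Initial temperature in Celsius: 1611.6 - 273.15 = 1338.4500°C.
The 116°F change is an interval, so only the factor 5/9 applies: +116 × 5/9 = +64.4444°C.
Final Celsius temperature: 1338.4500 + 64.4444 = 1402.8944°C.
In Fahrenheit: 1402.8944 × 1.8 + 32 = 2557.2°F.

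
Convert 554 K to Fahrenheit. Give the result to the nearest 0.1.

In Celsius: 554 - 273.15 = 280.8500°C.
In Fahrenheit: 280.8500 × 1.8 + 32 = 537.5°F.

537.5°F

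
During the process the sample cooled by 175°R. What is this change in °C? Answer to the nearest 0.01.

97.22°C

For a temperature interval the offset drops out; only the factor 5/9 applies.
175 × 5/9 = 97.22.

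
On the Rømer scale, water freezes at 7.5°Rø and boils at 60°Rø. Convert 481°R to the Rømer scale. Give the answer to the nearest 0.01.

4.39°Rø

First in Celsius: (481 - 491.67) × 5/9 = -5.9278°C.
Linearly onto the Rømer scale: 7.5 + (-5.9278 / 100) × (60 - 7.5) = 4.39°Rø.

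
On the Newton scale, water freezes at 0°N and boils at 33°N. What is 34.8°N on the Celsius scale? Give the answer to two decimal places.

105.45°C

Linear interpolation between the fixed points: C = (34.8 - 0) × 100 / (33 - 0) = 105.4545°C.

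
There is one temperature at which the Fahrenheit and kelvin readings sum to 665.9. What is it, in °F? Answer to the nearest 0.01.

263.91°F

Let F be the Fahrenheit reading. The kelvin reading is K = 5/9·F + 255.372.
Require F + K = 665.9: (14/9)·F + 255.372 = 665.9.
F = (665.9 - 255.372) / (14/9) = 263.91.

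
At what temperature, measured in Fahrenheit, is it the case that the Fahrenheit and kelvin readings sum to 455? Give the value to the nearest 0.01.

Let F be the Fahrenheit reading. The kelvin reading is K = 5/9·F + 255.372.
Require F + K = 455: (14/9)·F + 255.372 = 455.
F = (455 - 255.372) / (14/9) = 128.33.

128.33°F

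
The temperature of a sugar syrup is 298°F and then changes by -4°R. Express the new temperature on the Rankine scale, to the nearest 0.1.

Initial temperature in Celsius: (298 - 32) × 5/9 = 147.7778°C.
The 4°R change is an interval, so only the factor 5/9 applies: -4 × 5/9 = -2.2222°C.
Final Celsius temperature: 147.7778 - 2.2222 = 145.5556°C.
In Rankine: 145.5556 × 1.8 + 491.67 = 753.7°R.

753.7°R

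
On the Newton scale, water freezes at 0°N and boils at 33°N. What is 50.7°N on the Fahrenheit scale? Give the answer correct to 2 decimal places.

Linear interpolation between the fixed points: C = (50.7 - 0) × 100 / (33 - 0) = 153.6364°C.
Then 153.6364 × 1.8 + 32 = 308.55°F.

308.55°F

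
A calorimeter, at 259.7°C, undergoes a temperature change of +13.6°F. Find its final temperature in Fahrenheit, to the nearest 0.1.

513.1°F

The 13.6°F change is an interval, so only the factor 5/9 applies: +13.6 × 5/9 = +7.5556°C.
Final Celsius temperature: 259.7000 + 7.5556 = 267.2556°C.
In Fahrenheit: 267.2556 × 1.8 + 32 = 513.1°F.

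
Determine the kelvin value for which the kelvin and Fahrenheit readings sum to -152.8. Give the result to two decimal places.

109.60 K

Let K be the kelvin reading. The Fahrenheit reading is F = 1.8·K - 459.67.
Require K + F = -152.8: (2.8)·K - 459.67 = -152.8.
K = (-152.8 + 459.67) / (2.8) = 109.60.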